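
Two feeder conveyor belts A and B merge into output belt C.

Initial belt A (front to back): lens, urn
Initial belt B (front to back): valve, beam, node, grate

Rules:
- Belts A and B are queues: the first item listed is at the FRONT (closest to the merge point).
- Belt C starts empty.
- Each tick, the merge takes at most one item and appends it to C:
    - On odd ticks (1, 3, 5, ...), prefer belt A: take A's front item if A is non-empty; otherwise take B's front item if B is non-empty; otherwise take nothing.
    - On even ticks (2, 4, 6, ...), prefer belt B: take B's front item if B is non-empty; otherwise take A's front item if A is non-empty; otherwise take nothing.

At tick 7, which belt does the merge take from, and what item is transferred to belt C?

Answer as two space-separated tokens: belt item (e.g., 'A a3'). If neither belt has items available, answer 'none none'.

Tick 1: prefer A, take lens from A; A=[urn] B=[valve,beam,node,grate] C=[lens]
Tick 2: prefer B, take valve from B; A=[urn] B=[beam,node,grate] C=[lens,valve]
Tick 3: prefer A, take urn from A; A=[-] B=[beam,node,grate] C=[lens,valve,urn]
Tick 4: prefer B, take beam from B; A=[-] B=[node,grate] C=[lens,valve,urn,beam]
Tick 5: prefer A, take node from B; A=[-] B=[grate] C=[lens,valve,urn,beam,node]
Tick 6: prefer B, take grate from B; A=[-] B=[-] C=[lens,valve,urn,beam,node,grate]
Tick 7: prefer A, both empty, nothing taken; A=[-] B=[-] C=[lens,valve,urn,beam,node,grate]

Answer: none none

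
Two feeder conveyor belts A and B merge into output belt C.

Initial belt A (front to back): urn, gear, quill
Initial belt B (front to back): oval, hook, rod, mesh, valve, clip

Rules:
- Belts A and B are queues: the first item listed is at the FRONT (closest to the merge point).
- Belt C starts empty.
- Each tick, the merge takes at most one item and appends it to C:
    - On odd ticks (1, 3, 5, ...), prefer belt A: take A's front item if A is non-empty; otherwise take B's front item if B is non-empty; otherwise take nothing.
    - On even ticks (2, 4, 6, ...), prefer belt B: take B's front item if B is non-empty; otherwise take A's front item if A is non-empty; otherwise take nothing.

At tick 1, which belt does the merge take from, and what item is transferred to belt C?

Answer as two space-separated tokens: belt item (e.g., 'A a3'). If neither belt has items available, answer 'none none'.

Tick 1: prefer A, take urn from A; A=[gear,quill] B=[oval,hook,rod,mesh,valve,clip] C=[urn]

Answer: A urn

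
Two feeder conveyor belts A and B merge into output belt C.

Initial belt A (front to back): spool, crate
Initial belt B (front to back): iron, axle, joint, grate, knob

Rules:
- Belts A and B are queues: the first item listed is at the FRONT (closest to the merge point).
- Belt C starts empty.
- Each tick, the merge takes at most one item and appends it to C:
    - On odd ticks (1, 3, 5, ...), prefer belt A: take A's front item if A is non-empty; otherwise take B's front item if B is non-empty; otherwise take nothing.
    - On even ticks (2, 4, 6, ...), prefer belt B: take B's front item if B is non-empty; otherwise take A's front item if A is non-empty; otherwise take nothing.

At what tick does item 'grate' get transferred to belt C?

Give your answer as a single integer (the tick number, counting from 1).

Tick 1: prefer A, take spool from A; A=[crate] B=[iron,axle,joint,grate,knob] C=[spool]
Tick 2: prefer B, take iron from B; A=[crate] B=[axle,joint,grate,knob] C=[spool,iron]
Tick 3: prefer A, take crate from A; A=[-] B=[axle,joint,grate,knob] C=[spool,iron,crate]
Tick 4: prefer B, take axle from B; A=[-] B=[joint,grate,knob] C=[spool,iron,crate,axle]
Tick 5: prefer A, take joint from B; A=[-] B=[grate,knob] C=[spool,iron,crate,axle,joint]
Tick 6: prefer B, take grate from B; A=[-] B=[knob] C=[spool,iron,crate,axle,joint,grate]

Answer: 6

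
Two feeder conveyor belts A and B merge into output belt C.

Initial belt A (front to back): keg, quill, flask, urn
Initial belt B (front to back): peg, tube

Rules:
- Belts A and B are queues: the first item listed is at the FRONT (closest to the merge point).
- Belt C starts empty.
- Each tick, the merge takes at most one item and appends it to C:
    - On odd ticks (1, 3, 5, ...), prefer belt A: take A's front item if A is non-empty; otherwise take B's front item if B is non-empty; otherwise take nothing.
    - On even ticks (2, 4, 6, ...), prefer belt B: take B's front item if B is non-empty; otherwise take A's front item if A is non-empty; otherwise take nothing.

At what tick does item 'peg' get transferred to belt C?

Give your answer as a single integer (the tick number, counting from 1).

Tick 1: prefer A, take keg from A; A=[quill,flask,urn] B=[peg,tube] C=[keg]
Tick 2: prefer B, take peg from B; A=[quill,flask,urn] B=[tube] C=[keg,peg]

Answer: 2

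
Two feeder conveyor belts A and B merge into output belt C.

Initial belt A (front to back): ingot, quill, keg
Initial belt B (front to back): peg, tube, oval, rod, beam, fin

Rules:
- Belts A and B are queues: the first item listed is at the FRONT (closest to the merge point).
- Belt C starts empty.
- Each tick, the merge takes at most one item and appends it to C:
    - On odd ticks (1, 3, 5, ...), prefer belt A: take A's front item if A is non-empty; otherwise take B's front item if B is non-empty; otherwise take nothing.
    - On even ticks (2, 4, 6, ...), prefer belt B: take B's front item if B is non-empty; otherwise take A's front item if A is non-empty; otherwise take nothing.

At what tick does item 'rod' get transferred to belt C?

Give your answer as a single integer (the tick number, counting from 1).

Answer: 7

Derivation:
Tick 1: prefer A, take ingot from A; A=[quill,keg] B=[peg,tube,oval,rod,beam,fin] C=[ingot]
Tick 2: prefer B, take peg from B; A=[quill,keg] B=[tube,oval,rod,beam,fin] C=[ingot,peg]
Tick 3: prefer A, take quill from A; A=[keg] B=[tube,oval,rod,beam,fin] C=[ingot,peg,quill]
Tick 4: prefer B, take tube from B; A=[keg] B=[oval,rod,beam,fin] C=[ingot,peg,quill,tube]
Tick 5: prefer A, take keg from A; A=[-] B=[oval,rod,beam,fin] C=[ingot,peg,quill,tube,keg]
Tick 6: prefer B, take oval from B; A=[-] B=[rod,beam,fin] C=[ingot,peg,quill,tube,keg,oval]
Tick 7: prefer A, take rod from B; A=[-] B=[beam,fin] C=[ingot,peg,quill,tube,keg,oval,rod]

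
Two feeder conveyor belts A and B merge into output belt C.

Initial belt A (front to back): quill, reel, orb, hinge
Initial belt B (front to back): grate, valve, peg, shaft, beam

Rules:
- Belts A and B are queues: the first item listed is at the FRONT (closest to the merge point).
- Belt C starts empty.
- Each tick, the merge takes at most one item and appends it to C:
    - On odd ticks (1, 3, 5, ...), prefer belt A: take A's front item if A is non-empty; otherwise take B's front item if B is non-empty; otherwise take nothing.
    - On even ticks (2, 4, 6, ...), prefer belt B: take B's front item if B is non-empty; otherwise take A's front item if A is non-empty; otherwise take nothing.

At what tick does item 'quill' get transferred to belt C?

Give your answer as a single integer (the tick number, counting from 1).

Tick 1: prefer A, take quill from A; A=[reel,orb,hinge] B=[grate,valve,peg,shaft,beam] C=[quill]

Answer: 1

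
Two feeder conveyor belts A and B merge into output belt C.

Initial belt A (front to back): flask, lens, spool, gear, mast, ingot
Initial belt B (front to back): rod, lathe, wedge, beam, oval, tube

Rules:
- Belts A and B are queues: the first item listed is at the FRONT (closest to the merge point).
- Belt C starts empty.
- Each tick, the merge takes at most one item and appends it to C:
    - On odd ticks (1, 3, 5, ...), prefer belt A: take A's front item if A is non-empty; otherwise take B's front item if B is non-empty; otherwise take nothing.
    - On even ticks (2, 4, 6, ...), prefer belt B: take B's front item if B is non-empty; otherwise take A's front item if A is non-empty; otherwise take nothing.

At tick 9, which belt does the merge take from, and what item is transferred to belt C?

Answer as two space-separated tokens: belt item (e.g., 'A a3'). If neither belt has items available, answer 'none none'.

Answer: A mast

Derivation:
Tick 1: prefer A, take flask from A; A=[lens,spool,gear,mast,ingot] B=[rod,lathe,wedge,beam,oval,tube] C=[flask]
Tick 2: prefer B, take rod from B; A=[lens,spool,gear,mast,ingot] B=[lathe,wedge,beam,oval,tube] C=[flask,rod]
Tick 3: prefer A, take lens from A; A=[spool,gear,mast,ingot] B=[lathe,wedge,beam,oval,tube] C=[flask,rod,lens]
Tick 4: prefer B, take lathe from B; A=[spool,gear,mast,ingot] B=[wedge,beam,oval,tube] C=[flask,rod,lens,lathe]
Tick 5: prefer A, take spool from A; A=[gear,mast,ingot] B=[wedge,beam,oval,tube] C=[flask,rod,lens,lathe,spool]
Tick 6: prefer B, take wedge from B; A=[gear,mast,ingot] B=[beam,oval,tube] C=[flask,rod,lens,lathe,spool,wedge]
Tick 7: prefer A, take gear from A; A=[mast,ingot] B=[beam,oval,tube] C=[flask,rod,lens,lathe,spool,wedge,gear]
Tick 8: prefer B, take beam from B; A=[mast,ingot] B=[oval,tube] C=[flask,rod,lens,lathe,spool,wedge,gear,beam]
Tick 9: prefer A, take mast from A; A=[ingot] B=[oval,tube] C=[flask,rod,lens,lathe,spool,wedge,gear,beam,mast]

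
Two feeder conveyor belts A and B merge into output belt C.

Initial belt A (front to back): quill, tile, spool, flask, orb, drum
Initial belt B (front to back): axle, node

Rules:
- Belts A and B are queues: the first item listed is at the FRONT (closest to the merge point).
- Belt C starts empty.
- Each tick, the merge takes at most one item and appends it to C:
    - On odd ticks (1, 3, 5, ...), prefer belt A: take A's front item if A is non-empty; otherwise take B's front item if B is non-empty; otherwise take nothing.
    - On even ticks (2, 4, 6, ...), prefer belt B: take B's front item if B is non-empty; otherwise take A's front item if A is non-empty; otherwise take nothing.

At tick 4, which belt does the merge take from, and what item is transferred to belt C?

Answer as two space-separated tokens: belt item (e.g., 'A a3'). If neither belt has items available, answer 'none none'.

Answer: B node

Derivation:
Tick 1: prefer A, take quill from A; A=[tile,spool,flask,orb,drum] B=[axle,node] C=[quill]
Tick 2: prefer B, take axle from B; A=[tile,spool,flask,orb,drum] B=[node] C=[quill,axle]
Tick 3: prefer A, take tile from A; A=[spool,flask,orb,drum] B=[node] C=[quill,axle,tile]
Tick 4: prefer B, take node from B; A=[spool,flask,orb,drum] B=[-] C=[quill,axle,tile,node]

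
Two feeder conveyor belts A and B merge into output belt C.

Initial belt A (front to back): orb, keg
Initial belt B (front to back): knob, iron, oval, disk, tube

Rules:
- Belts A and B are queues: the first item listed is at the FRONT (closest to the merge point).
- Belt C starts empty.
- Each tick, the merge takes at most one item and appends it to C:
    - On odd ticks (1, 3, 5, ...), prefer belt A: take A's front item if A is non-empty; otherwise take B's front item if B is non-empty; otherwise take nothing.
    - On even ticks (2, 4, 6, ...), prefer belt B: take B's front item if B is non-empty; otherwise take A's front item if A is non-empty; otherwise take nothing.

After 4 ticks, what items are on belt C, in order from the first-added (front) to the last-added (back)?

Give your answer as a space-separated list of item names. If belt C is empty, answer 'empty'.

Answer: orb knob keg iron

Derivation:
Tick 1: prefer A, take orb from A; A=[keg] B=[knob,iron,oval,disk,tube] C=[orb]
Tick 2: prefer B, take knob from B; A=[keg] B=[iron,oval,disk,tube] C=[orb,knob]
Tick 3: prefer A, take keg from A; A=[-] B=[iron,oval,disk,tube] C=[orb,knob,keg]
Tick 4: prefer B, take iron from B; A=[-] B=[oval,disk,tube] C=[orb,knob,keg,iron]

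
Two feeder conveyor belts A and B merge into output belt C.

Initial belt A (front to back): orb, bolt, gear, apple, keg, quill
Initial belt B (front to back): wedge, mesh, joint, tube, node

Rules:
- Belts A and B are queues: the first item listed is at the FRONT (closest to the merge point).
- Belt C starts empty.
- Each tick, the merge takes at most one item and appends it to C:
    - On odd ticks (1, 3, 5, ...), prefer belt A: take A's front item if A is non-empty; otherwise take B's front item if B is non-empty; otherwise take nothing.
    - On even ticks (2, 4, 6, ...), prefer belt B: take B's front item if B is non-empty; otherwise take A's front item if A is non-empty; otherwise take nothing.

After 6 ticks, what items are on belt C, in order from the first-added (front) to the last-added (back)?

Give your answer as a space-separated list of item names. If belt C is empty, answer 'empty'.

Answer: orb wedge bolt mesh gear joint

Derivation:
Tick 1: prefer A, take orb from A; A=[bolt,gear,apple,keg,quill] B=[wedge,mesh,joint,tube,node] C=[orb]
Tick 2: prefer B, take wedge from B; A=[bolt,gear,apple,keg,quill] B=[mesh,joint,tube,node] C=[orb,wedge]
Tick 3: prefer A, take bolt from A; A=[gear,apple,keg,quill] B=[mesh,joint,tube,node] C=[orb,wedge,bolt]
Tick 4: prefer B, take mesh from B; A=[gear,apple,keg,quill] B=[joint,tube,node] C=[orb,wedge,bolt,mesh]
Tick 5: prefer A, take gear from A; A=[apple,keg,quill] B=[joint,tube,node] C=[orb,wedge,bolt,mesh,gear]
Tick 6: prefer B, take joint from B; A=[apple,keg,quill] B=[tube,node] C=[orb,wedge,bolt,mesh,gear,joint]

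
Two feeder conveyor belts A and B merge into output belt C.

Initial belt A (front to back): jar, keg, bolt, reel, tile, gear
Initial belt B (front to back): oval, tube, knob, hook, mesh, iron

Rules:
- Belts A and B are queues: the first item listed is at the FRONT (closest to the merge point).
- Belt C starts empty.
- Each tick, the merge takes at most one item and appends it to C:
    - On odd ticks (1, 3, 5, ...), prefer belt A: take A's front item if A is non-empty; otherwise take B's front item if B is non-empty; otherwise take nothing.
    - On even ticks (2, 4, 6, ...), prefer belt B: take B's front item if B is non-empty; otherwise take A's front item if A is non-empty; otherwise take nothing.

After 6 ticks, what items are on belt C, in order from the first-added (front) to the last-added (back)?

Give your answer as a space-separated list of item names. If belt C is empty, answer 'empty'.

Answer: jar oval keg tube bolt knob

Derivation:
Tick 1: prefer A, take jar from A; A=[keg,bolt,reel,tile,gear] B=[oval,tube,knob,hook,mesh,iron] C=[jar]
Tick 2: prefer B, take oval from B; A=[keg,bolt,reel,tile,gear] B=[tube,knob,hook,mesh,iron] C=[jar,oval]
Tick 3: prefer A, take keg from A; A=[bolt,reel,tile,gear] B=[tube,knob,hook,mesh,iron] C=[jar,oval,keg]
Tick 4: prefer B, take tube from B; A=[bolt,reel,tile,gear] B=[knob,hook,mesh,iron] C=[jar,oval,keg,tube]
Tick 5: prefer A, take bolt from A; A=[reel,tile,gear] B=[knob,hook,mesh,iron] C=[jar,oval,keg,tube,bolt]
Tick 6: prefer B, take knob from B; A=[reel,tile,gear] B=[hook,mesh,iron] C=[jar,oval,keg,tube,bolt,knob]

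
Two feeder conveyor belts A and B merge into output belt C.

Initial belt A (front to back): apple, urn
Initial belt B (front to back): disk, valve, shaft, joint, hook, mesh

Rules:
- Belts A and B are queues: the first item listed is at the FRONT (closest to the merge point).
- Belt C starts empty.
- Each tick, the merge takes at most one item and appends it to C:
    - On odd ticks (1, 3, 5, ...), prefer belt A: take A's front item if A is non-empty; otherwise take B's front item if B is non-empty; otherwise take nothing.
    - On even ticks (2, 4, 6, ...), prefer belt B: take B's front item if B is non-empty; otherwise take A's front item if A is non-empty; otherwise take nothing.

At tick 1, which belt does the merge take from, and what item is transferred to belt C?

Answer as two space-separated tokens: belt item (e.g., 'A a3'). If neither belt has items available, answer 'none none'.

Answer: A apple

Derivation:
Tick 1: prefer A, take apple from A; A=[urn] B=[disk,valve,shaft,joint,hook,mesh] C=[apple]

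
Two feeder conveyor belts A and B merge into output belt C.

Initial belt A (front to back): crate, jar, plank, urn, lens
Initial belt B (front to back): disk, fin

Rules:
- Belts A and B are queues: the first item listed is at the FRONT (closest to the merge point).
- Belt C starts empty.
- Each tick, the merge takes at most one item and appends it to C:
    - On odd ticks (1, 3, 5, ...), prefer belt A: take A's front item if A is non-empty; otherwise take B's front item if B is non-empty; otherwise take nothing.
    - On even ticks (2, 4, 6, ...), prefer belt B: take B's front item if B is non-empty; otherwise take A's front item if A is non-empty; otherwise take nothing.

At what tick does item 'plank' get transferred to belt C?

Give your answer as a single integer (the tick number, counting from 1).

Answer: 5

Derivation:
Tick 1: prefer A, take crate from A; A=[jar,plank,urn,lens] B=[disk,fin] C=[crate]
Tick 2: prefer B, take disk from B; A=[jar,plank,urn,lens] B=[fin] C=[crate,disk]
Tick 3: prefer A, take jar from A; A=[plank,urn,lens] B=[fin] C=[crate,disk,jar]
Tick 4: prefer B, take fin from B; A=[plank,urn,lens] B=[-] C=[crate,disk,jar,fin]
Tick 5: prefer A, take plank from A; A=[urn,lens] B=[-] C=[crate,disk,jar,fin,plank]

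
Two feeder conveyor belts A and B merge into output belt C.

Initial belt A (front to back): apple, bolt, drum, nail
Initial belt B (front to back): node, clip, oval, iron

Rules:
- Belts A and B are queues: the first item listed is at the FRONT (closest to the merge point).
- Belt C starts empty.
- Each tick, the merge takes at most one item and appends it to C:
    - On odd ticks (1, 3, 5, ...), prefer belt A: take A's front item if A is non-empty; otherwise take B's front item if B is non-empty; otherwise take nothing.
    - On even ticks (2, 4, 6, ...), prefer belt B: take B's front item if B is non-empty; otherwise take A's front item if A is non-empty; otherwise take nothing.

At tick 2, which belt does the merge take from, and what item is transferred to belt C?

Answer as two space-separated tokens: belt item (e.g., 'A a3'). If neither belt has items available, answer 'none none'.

Answer: B node

Derivation:
Tick 1: prefer A, take apple from A; A=[bolt,drum,nail] B=[node,clip,oval,iron] C=[apple]
Tick 2: prefer B, take node from B; A=[bolt,drum,nail] B=[clip,oval,iron] C=[apple,node]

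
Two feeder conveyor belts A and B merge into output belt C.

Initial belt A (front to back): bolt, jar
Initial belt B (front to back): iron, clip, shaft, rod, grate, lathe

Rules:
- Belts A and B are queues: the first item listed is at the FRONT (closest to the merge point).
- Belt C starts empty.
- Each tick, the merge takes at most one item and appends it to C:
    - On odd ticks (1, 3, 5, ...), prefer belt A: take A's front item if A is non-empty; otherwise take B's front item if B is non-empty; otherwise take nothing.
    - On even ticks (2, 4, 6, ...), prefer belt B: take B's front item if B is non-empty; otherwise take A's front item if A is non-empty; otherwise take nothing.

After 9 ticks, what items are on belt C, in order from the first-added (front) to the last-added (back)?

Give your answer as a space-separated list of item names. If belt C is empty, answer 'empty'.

Tick 1: prefer A, take bolt from A; A=[jar] B=[iron,clip,shaft,rod,grate,lathe] C=[bolt]
Tick 2: prefer B, take iron from B; A=[jar] B=[clip,shaft,rod,grate,lathe] C=[bolt,iron]
Tick 3: prefer A, take jar from A; A=[-] B=[clip,shaft,rod,grate,lathe] C=[bolt,iron,jar]
Tick 4: prefer B, take clip from B; A=[-] B=[shaft,rod,grate,lathe] C=[bolt,iron,jar,clip]
Tick 5: prefer A, take shaft from B; A=[-] B=[rod,grate,lathe] C=[bolt,iron,jar,clip,shaft]
Tick 6: prefer B, take rod from B; A=[-] B=[grate,lathe] C=[bolt,iron,jar,clip,shaft,rod]
Tick 7: prefer A, take grate from B; A=[-] B=[lathe] C=[bolt,iron,jar,clip,shaft,rod,grate]
Tick 8: prefer B, take lathe from B; A=[-] B=[-] C=[bolt,iron,jar,clip,shaft,rod,grate,lathe]
Tick 9: prefer A, both empty, nothing taken; A=[-] B=[-] C=[bolt,iron,jar,clip,shaft,rod,grate,lathe]

Answer: bolt iron jar clip shaft rod grate lathe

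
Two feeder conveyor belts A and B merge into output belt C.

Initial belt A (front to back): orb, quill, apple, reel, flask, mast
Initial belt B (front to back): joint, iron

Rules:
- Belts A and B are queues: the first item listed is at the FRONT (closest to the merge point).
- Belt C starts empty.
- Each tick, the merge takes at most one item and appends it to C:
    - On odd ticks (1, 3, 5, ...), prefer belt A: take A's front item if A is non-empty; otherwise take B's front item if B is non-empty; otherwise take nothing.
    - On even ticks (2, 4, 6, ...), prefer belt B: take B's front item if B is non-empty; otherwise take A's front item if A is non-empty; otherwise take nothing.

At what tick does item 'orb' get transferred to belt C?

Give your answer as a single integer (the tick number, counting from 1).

Tick 1: prefer A, take orb from A; A=[quill,apple,reel,flask,mast] B=[joint,iron] C=[orb]

Answer: 1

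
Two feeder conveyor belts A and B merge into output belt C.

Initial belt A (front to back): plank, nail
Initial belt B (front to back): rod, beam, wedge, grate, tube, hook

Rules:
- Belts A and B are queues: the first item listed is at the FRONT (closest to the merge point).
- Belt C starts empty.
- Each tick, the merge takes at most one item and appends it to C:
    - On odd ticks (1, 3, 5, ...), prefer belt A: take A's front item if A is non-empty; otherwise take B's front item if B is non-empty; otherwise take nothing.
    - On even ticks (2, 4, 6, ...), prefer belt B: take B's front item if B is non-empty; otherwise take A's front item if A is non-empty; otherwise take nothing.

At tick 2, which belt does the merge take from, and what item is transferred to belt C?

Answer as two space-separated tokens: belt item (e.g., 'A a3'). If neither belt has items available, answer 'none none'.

Tick 1: prefer A, take plank from A; A=[nail] B=[rod,beam,wedge,grate,tube,hook] C=[plank]
Tick 2: prefer B, take rod from B; A=[nail] B=[beam,wedge,grate,tube,hook] C=[plank,rod]

Answer: B rod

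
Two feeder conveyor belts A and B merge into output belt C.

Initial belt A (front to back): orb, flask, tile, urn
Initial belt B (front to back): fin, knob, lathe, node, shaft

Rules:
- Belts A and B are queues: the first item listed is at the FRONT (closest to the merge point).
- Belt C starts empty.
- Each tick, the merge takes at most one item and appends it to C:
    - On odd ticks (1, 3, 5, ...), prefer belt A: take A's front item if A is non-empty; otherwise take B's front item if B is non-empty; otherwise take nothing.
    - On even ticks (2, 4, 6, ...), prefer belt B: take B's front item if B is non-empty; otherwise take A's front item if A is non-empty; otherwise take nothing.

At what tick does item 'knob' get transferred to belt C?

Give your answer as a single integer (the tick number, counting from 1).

Answer: 4

Derivation:
Tick 1: prefer A, take orb from A; A=[flask,tile,urn] B=[fin,knob,lathe,node,shaft] C=[orb]
Tick 2: prefer B, take fin from B; A=[flask,tile,urn] B=[knob,lathe,node,shaft] C=[orb,fin]
Tick 3: prefer A, take flask from A; A=[tile,urn] B=[knob,lathe,node,shaft] C=[orb,fin,flask]
Tick 4: prefer B, take knob from B; A=[tile,urn] B=[lathe,node,shaft] C=[orb,fin,flask,knob]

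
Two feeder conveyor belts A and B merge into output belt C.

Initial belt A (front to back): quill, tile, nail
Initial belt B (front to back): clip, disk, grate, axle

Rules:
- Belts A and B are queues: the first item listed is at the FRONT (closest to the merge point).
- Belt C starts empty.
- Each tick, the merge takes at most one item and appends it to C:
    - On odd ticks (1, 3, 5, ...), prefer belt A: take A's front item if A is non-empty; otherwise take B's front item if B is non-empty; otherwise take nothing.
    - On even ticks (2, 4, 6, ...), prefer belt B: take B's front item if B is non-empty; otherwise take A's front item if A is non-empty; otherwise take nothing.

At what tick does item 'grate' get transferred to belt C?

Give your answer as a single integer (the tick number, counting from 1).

Tick 1: prefer A, take quill from A; A=[tile,nail] B=[clip,disk,grate,axle] C=[quill]
Tick 2: prefer B, take clip from B; A=[tile,nail] B=[disk,grate,axle] C=[quill,clip]
Tick 3: prefer A, take tile from A; A=[nail] B=[disk,grate,axle] C=[quill,clip,tile]
Tick 4: prefer B, take disk from B; A=[nail] B=[grate,axle] C=[quill,clip,tile,disk]
Tick 5: prefer A, take nail from A; A=[-] B=[grate,axle] C=[quill,clip,tile,disk,nail]
Tick 6: prefer B, take grate from B; A=[-] B=[axle] C=[quill,clip,tile,disk,nail,grate]

Answer: 6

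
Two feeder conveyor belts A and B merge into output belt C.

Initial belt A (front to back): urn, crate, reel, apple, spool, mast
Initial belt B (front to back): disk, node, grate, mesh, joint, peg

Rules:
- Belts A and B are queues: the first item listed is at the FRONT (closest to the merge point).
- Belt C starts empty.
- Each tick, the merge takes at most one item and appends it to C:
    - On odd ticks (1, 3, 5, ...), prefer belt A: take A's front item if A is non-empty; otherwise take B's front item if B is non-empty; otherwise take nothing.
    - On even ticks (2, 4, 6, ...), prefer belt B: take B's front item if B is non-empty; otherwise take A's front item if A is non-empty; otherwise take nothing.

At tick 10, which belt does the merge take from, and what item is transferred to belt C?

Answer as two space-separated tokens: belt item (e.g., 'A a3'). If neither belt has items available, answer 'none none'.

Tick 1: prefer A, take urn from A; A=[crate,reel,apple,spool,mast] B=[disk,node,grate,mesh,joint,peg] C=[urn]
Tick 2: prefer B, take disk from B; A=[crate,reel,apple,spool,mast] B=[node,grate,mesh,joint,peg] C=[urn,disk]
Tick 3: prefer A, take crate from A; A=[reel,apple,spool,mast] B=[node,grate,mesh,joint,peg] C=[urn,disk,crate]
Tick 4: prefer B, take node from B; A=[reel,apple,spool,mast] B=[grate,mesh,joint,peg] C=[urn,disk,crate,node]
Tick 5: prefer A, take reel from A; A=[apple,spool,mast] B=[grate,mesh,joint,peg] C=[urn,disk,crate,node,reel]
Tick 6: prefer B, take grate from B; A=[apple,spool,mast] B=[mesh,joint,peg] C=[urn,disk,crate,node,reel,grate]
Tick 7: prefer A, take apple from A; A=[spool,mast] B=[mesh,joint,peg] C=[urn,disk,crate,node,reel,grate,apple]
Tick 8: prefer B, take mesh from B; A=[spool,mast] B=[joint,peg] C=[urn,disk,crate,node,reel,grate,apple,mesh]
Tick 9: prefer A, take spool from A; A=[mast] B=[joint,peg] C=[urn,disk,crate,node,reel,grate,apple,mesh,spool]
Tick 10: prefer B, take joint from B; A=[mast] B=[peg] C=[urn,disk,crate,node,reel,grate,apple,mesh,spool,joint]

Answer: B joint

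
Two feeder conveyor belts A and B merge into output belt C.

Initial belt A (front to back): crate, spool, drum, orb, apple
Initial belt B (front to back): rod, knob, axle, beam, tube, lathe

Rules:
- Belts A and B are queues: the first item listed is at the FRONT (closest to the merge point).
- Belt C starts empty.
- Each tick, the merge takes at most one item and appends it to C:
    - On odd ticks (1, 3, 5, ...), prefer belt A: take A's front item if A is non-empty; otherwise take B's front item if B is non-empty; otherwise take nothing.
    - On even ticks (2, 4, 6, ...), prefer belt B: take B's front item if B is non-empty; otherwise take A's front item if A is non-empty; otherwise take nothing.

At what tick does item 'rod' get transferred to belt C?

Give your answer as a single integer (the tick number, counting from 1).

Answer: 2

Derivation:
Tick 1: prefer A, take crate from A; A=[spool,drum,orb,apple] B=[rod,knob,axle,beam,tube,lathe] C=[crate]
Tick 2: prefer B, take rod from B; A=[spool,drum,orb,apple] B=[knob,axle,beam,tube,lathe] C=[crate,rod]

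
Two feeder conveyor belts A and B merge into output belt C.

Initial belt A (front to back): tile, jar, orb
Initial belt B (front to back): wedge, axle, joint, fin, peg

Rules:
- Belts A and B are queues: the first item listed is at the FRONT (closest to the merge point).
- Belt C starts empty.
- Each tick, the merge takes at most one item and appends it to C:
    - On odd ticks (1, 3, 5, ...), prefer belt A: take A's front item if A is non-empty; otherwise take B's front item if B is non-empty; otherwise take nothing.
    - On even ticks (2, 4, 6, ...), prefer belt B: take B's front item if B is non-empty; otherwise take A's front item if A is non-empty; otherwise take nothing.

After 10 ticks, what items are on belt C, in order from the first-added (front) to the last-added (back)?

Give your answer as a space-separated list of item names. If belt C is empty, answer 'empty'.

Tick 1: prefer A, take tile from A; A=[jar,orb] B=[wedge,axle,joint,fin,peg] C=[tile]
Tick 2: prefer B, take wedge from B; A=[jar,orb] B=[axle,joint,fin,peg] C=[tile,wedge]
Tick 3: prefer A, take jar from A; A=[orb] B=[axle,joint,fin,peg] C=[tile,wedge,jar]
Tick 4: prefer B, take axle from B; A=[orb] B=[joint,fin,peg] C=[tile,wedge,jar,axle]
Tick 5: prefer A, take orb from A; A=[-] B=[joint,fin,peg] C=[tile,wedge,jar,axle,orb]
Tick 6: prefer B, take joint from B; A=[-] B=[fin,peg] C=[tile,wedge,jar,axle,orb,joint]
Tick 7: prefer A, take fin from B; A=[-] B=[peg] C=[tile,wedge,jar,axle,orb,joint,fin]
Tick 8: prefer B, take peg from B; A=[-] B=[-] C=[tile,wedge,jar,axle,orb,joint,fin,peg]
Tick 9: prefer A, both empty, nothing taken; A=[-] B=[-] C=[tile,wedge,jar,axle,orb,joint,fin,peg]
Tick 10: prefer B, both empty, nothing taken; A=[-] B=[-] C=[tile,wedge,jar,axle,orb,joint,fin,peg]

Answer: tile wedge jar axle orb joint fin peg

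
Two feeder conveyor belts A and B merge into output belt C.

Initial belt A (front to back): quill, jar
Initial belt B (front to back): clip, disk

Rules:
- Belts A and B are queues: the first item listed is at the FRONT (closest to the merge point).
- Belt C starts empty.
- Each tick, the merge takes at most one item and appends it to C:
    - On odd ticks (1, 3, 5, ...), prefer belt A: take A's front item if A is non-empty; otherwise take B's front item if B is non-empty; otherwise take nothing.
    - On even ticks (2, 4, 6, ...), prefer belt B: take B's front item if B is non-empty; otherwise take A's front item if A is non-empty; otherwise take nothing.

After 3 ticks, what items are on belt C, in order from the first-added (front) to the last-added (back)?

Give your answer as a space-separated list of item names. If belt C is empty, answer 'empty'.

Answer: quill clip jar

Derivation:
Tick 1: prefer A, take quill from A; A=[jar] B=[clip,disk] C=[quill]
Tick 2: prefer B, take clip from B; A=[jar] B=[disk] C=[quill,clip]
Tick 3: prefer A, take jar from A; A=[-] B=[disk] C=[quill,clip,jar]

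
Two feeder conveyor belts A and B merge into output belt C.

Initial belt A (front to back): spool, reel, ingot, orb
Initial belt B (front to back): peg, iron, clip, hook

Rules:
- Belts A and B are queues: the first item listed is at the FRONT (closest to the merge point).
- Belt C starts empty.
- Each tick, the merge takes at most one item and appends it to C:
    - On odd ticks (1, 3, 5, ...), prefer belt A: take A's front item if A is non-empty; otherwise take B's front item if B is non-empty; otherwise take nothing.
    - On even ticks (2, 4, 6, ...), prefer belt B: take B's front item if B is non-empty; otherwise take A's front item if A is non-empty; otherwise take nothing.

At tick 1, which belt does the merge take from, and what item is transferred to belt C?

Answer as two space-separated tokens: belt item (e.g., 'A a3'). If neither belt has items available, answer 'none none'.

Tick 1: prefer A, take spool from A; A=[reel,ingot,orb] B=[peg,iron,clip,hook] C=[spool]

Answer: A spool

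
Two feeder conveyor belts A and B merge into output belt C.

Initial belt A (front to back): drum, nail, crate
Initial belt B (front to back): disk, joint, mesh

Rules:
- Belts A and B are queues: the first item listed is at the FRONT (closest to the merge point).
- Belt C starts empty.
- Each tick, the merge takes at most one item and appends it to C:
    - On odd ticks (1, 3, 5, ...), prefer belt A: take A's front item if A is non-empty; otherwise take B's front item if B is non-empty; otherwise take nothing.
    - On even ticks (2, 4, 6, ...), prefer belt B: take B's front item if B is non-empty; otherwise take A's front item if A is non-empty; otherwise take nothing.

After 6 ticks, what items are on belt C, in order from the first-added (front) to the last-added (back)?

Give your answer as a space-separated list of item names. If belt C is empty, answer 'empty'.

Answer: drum disk nail joint crate mesh

Derivation:
Tick 1: prefer A, take drum from A; A=[nail,crate] B=[disk,joint,mesh] C=[drum]
Tick 2: prefer B, take disk from B; A=[nail,crate] B=[joint,mesh] C=[drum,disk]
Tick 3: prefer A, take nail from A; A=[crate] B=[joint,mesh] C=[drum,disk,nail]
Tick 4: prefer B, take joint from B; A=[crate] B=[mesh] C=[drum,disk,nail,joint]
Tick 5: prefer A, take crate from A; A=[-] B=[mesh] C=[drum,disk,nail,joint,crate]
Tick 6: prefer B, take mesh from B; A=[-] B=[-] C=[drum,disk,nail,joint,crate,mesh]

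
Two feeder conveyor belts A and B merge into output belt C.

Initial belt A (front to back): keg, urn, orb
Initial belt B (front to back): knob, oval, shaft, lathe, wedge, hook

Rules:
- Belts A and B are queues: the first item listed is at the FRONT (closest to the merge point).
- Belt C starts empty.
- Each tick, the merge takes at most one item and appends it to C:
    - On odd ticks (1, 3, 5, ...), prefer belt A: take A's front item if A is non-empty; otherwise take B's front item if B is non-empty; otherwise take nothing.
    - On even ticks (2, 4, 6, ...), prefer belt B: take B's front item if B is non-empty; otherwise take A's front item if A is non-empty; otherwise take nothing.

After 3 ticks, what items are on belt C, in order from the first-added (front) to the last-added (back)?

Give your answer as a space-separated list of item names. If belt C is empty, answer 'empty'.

Answer: keg knob urn

Derivation:
Tick 1: prefer A, take keg from A; A=[urn,orb] B=[knob,oval,shaft,lathe,wedge,hook] C=[keg]
Tick 2: prefer B, take knob from B; A=[urn,orb] B=[oval,shaft,lathe,wedge,hook] C=[keg,knob]
Tick 3: prefer A, take urn from A; A=[orb] B=[oval,shaft,lathe,wedge,hook] C=[keg,knob,urn]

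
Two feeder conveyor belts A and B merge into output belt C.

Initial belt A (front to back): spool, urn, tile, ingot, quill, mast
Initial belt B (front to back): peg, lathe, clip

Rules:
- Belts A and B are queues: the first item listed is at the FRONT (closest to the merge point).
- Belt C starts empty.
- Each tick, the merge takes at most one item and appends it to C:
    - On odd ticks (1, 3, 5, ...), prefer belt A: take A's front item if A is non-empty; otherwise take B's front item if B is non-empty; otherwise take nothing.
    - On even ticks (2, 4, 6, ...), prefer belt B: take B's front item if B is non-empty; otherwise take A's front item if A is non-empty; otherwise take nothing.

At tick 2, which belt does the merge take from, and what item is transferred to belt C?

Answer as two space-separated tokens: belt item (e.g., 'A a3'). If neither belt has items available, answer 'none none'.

Tick 1: prefer A, take spool from A; A=[urn,tile,ingot,quill,mast] B=[peg,lathe,clip] C=[spool]
Tick 2: prefer B, take peg from B; A=[urn,tile,ingot,quill,mast] B=[lathe,clip] C=[spool,peg]

Answer: B peg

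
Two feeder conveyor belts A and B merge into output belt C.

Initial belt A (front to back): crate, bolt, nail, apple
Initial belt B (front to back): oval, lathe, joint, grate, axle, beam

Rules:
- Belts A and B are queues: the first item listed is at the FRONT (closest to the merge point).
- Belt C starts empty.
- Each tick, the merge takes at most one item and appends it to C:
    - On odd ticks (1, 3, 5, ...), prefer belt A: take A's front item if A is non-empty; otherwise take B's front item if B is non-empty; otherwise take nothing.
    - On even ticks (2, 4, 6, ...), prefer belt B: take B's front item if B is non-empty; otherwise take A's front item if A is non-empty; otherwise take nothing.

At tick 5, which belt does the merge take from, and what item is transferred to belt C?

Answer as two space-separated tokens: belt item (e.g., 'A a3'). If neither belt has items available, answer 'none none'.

Answer: A nail

Derivation:
Tick 1: prefer A, take crate from A; A=[bolt,nail,apple] B=[oval,lathe,joint,grate,axle,beam] C=[crate]
Tick 2: prefer B, take oval from B; A=[bolt,nail,apple] B=[lathe,joint,grate,axle,beam] C=[crate,oval]
Tick 3: prefer A, take bolt from A; A=[nail,apple] B=[lathe,joint,grate,axle,beam] C=[crate,oval,bolt]
Tick 4: prefer B, take lathe from B; A=[nail,apple] B=[joint,grate,axle,beam] C=[crate,oval,bolt,lathe]
Tick 5: prefer A, take nail from A; A=[apple] B=[joint,grate,axle,beam] C=[crate,oval,bolt,lathe,nail]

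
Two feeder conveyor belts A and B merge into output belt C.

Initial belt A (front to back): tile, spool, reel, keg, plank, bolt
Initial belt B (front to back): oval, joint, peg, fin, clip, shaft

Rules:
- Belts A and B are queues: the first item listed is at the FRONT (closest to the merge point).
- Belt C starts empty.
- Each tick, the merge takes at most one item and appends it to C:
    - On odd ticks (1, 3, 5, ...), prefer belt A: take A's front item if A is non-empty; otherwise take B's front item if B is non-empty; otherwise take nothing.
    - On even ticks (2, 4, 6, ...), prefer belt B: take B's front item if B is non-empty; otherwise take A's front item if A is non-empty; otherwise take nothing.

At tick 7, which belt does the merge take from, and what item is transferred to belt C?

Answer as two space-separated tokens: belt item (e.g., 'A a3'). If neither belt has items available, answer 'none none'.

Tick 1: prefer A, take tile from A; A=[spool,reel,keg,plank,bolt] B=[oval,joint,peg,fin,clip,shaft] C=[tile]
Tick 2: prefer B, take oval from B; A=[spool,reel,keg,plank,bolt] B=[joint,peg,fin,clip,shaft] C=[tile,oval]
Tick 3: prefer A, take spool from A; A=[reel,keg,plank,bolt] B=[joint,peg,fin,clip,shaft] C=[tile,oval,spool]
Tick 4: prefer B, take joint from B; A=[reel,keg,plank,bolt] B=[peg,fin,clip,shaft] C=[tile,oval,spool,joint]
Tick 5: prefer A, take reel from A; A=[keg,plank,bolt] B=[peg,fin,clip,shaft] C=[tile,oval,spool,joint,reel]
Tick 6: prefer B, take peg from B; A=[keg,plank,bolt] B=[fin,clip,shaft] C=[tile,oval,spool,joint,reel,peg]
Tick 7: prefer A, take keg from A; A=[plank,bolt] B=[fin,clip,shaft] C=[tile,oval,spool,joint,reel,peg,keg]

Answer: A keg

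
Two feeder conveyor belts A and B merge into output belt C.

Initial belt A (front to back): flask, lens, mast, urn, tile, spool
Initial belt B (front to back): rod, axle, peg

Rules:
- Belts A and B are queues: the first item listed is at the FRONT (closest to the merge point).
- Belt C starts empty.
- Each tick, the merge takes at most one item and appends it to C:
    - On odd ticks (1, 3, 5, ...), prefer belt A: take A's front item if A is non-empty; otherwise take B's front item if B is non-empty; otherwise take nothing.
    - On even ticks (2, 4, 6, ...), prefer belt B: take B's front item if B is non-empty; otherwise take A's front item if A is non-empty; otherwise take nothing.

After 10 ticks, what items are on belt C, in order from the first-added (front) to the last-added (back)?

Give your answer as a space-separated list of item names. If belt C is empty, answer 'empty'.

Answer: flask rod lens axle mast peg urn tile spool

Derivation:
Tick 1: prefer A, take flask from A; A=[lens,mast,urn,tile,spool] B=[rod,axle,peg] C=[flask]
Tick 2: prefer B, take rod from B; A=[lens,mast,urn,tile,spool] B=[axle,peg] C=[flask,rod]
Tick 3: prefer A, take lens from A; A=[mast,urn,tile,spool] B=[axle,peg] C=[flask,rod,lens]
Tick 4: prefer B, take axle from B; A=[mast,urn,tile,spool] B=[peg] C=[flask,rod,lens,axle]
Tick 5: prefer A, take mast from A; A=[urn,tile,spool] B=[peg] C=[flask,rod,lens,axle,mast]
Tick 6: prefer B, take peg from B; A=[urn,tile,spool] B=[-] C=[flask,rod,lens,axle,mast,peg]
Tick 7: prefer A, take urn from A; A=[tile,spool] B=[-] C=[flask,rod,lens,axle,mast,peg,urn]
Tick 8: prefer B, take tile from A; A=[spool] B=[-] C=[flask,rod,lens,axle,mast,peg,urn,tile]
Tick 9: prefer A, take spool from A; A=[-] B=[-] C=[flask,rod,lens,axle,mast,peg,urn,tile,spool]
Tick 10: prefer B, both empty, nothing taken; A=[-] B=[-] C=[flask,rod,lens,axle,mast,peg,urn,tile,spool]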